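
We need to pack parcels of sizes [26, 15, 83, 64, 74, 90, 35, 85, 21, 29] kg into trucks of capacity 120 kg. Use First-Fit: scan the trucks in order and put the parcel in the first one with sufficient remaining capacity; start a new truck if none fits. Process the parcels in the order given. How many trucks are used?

truck 1: place 26 kg, 94 kg left
truck 1: place 15 kg, 79 kg left
truck 2: place 83 kg, 37 kg left
truck 1: place 64 kg, 15 kg left
truck 3: place 74 kg, 46 kg left
truck 4: place 90 kg, 30 kg left
truck 2: place 35 kg, 2 kg left
truck 5: place 85 kg, 35 kg left
truck 3: place 21 kg, 25 kg left
truck 4: place 29 kg, 1 kg left
Final trucks: [26,15,64] [83,35] [74,21] [90,29] [85].

5 trucks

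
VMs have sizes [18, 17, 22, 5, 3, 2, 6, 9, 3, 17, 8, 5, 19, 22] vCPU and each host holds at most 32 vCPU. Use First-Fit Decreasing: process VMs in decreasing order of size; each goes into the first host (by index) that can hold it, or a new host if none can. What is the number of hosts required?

6

Sorted descending: 22, 22, 19, 18, 17, 17, 9, 8, 6, 5, 5, 3, 3, 2.
Put 22 vCPU in host 1; 10 vCPU remain.
Put 22 vCPU in host 2; 10 vCPU remain.
Put 19 vCPU in host 3; 13 vCPU remain.
Put 18 vCPU in host 4; 14 vCPU remain.
Put 17 vCPU in host 5; 15 vCPU remain.
Put 17 vCPU in host 6; 15 vCPU remain.
Put 9 vCPU in host 1; 1 vCPU remain.
Put 8 vCPU in host 2; 2 vCPU remain.
Put 6 vCPU in host 3; 7 vCPU remain.
Put 5 vCPU in host 3; 2 vCPU remain.
Put 5 vCPU in host 4; 9 vCPU remain.
Put 3 vCPU in host 4; 6 vCPU remain.
Put 3 vCPU in host 4; 3 vCPU remain.
Put 2 vCPU in host 2; 0 vCPU remain.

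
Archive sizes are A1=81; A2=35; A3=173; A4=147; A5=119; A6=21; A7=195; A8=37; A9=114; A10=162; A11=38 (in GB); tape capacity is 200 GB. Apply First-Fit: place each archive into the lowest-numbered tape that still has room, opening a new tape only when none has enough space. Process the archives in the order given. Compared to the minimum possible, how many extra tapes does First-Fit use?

1

First-Fit: [81,35,21,37] [173] [147,38] [119] [195] [114] [162] → 7 tapes.
Total size 1122 GB; any packing needs at least ⌈1122/200⌉ = 6 tapes.
An optimal packing achieves that bound: [195] [173,21] [162,38] [147,37] [119,81] [114,35] → 6 tapes.
Excess: 7 − 6 = 1.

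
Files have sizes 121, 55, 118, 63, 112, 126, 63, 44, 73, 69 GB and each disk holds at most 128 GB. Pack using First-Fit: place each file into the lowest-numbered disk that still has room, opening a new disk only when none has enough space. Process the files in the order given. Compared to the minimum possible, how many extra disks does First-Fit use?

First-Fit: [121] [55,63] [118] [112] [126] [63,44] [73] [69] → 8 disks.
Total size 844 GB; any packing needs at least ⌈844/128⌉ = 7 disks.
An optimal packing achieves that bound: [126] [121] [118] [112] [73,55] [69,44] [63,63] → 7 disks.
Excess: 8 − 7 = 1.

1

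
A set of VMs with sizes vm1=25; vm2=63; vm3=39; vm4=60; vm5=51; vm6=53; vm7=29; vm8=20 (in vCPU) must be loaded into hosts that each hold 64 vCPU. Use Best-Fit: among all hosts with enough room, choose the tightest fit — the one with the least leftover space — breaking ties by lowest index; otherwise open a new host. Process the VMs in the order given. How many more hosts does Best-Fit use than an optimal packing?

Best-Fit: [25,39] [63] [60] [51] [53] [29,20] → 6 hosts.
Total size 340 vCPU; any packing needs at least ⌈340/64⌉ = 6 hosts.
So 6 is already optimal.

0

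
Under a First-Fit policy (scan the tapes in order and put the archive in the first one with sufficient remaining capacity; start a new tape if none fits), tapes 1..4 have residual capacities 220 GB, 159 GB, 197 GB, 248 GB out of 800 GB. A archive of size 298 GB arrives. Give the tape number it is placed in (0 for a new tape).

0

No tape has ≥ 298 GB free, so a new tape is opened.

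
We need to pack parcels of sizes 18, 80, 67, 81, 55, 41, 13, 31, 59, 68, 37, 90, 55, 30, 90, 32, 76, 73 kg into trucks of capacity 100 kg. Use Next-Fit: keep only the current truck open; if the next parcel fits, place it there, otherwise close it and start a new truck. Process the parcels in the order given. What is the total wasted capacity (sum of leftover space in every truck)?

Put 18 kg in truck 1; 82 kg remain.
Put 80 kg in truck 1; 2 kg remain.
Put 67 kg in truck 2; 33 kg remain.
Put 81 kg in truck 3; 19 kg remain.
Put 55 kg in truck 4; 45 kg remain.
Put 41 kg in truck 4; 4 kg remain.
Put 13 kg in truck 5; 87 kg remain.
Put 31 kg in truck 5; 56 kg remain.
Put 59 kg in truck 6; 41 kg remain.
Put 68 kg in truck 7; 32 kg remain.
Put 37 kg in truck 8; 63 kg remain.
Put 90 kg in truck 9; 10 kg remain.
Put 55 kg in truck 10; 45 kg remain.
Put 30 kg in truck 10; 15 kg remain.
Put 90 kg in truck 11; 10 kg remain.
Put 32 kg in truck 12; 68 kg remain.
Put 76 kg in truck 13; 24 kg remain.
Put 73 kg in truck 14; 27 kg remain.
14 trucks × 100 kg = 1400 kg; used 996 kg; unused 404 kg.

404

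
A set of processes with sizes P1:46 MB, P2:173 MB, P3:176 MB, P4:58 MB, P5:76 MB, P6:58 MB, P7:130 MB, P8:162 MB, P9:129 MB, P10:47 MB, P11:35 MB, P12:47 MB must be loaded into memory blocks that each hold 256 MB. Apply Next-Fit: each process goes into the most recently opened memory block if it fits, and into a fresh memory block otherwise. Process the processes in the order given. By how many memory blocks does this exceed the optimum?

Next-Fit: [46,173] [176,58] [76,58] [130] [162] [129,47,35] [47] → 7 memory blocks.
Total size 1137 MB; any packing needs at least ⌈1137/256⌉ = 5 memory blocks.
An optimal packing achieves that bound: [176,76] [173,58] [162,58,35] [130,47,47] [129,46] → 5 memory blocks.
Excess: 7 − 5 = 2.

2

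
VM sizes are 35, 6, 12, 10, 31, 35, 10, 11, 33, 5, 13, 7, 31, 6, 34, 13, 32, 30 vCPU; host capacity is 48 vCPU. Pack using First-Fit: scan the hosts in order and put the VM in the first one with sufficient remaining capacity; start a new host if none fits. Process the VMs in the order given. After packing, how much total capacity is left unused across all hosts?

78

host 1: place 35 vCPU, 13 vCPU left
host 1: place 6 vCPU, 7 vCPU left
host 2: place 12 vCPU, 36 vCPU left
host 2: place 10 vCPU, 26 vCPU left
host 3: place 31 vCPU, 17 vCPU left
host 4: place 35 vCPU, 13 vCPU left
host 2: place 10 vCPU, 16 vCPU left
host 2: place 11 vCPU, 5 vCPU left
host 5: place 33 vCPU, 15 vCPU left
host 1: place 5 vCPU, 2 vCPU left
host 3: place 13 vCPU, 4 vCPU left
host 4: place 7 vCPU, 6 vCPU left
host 6: place 31 vCPU, 17 vCPU left
host 4: place 6 vCPU, 0 vCPU left
host 7: place 34 vCPU, 14 vCPU left
host 5: place 13 vCPU, 2 vCPU left
host 8: place 32 vCPU, 16 vCPU left
host 9: place 30 vCPU, 18 vCPU left
9 hosts × 48 vCPU = 432 vCPU; used 354 vCPU; unused 78 vCPU.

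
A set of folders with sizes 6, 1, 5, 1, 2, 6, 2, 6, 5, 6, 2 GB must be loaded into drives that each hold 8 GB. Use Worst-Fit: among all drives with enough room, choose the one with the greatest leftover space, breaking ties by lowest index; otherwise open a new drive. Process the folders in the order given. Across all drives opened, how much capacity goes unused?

Put 6 GB in drive 1; 2 GB remain.
Put 1 GB in drive 1; 1 GB remain.
Put 5 GB in drive 2; 3 GB remain.
Put 1 GB in drive 2; 2 GB remain.
Put 2 GB in drive 2; 0 GB remain.
Put 6 GB in drive 3; 2 GB remain.
Put 2 GB in drive 3; 0 GB remain.
Put 6 GB in drive 4; 2 GB remain.
Put 5 GB in drive 5; 3 GB remain.
Put 6 GB in drive 6; 2 GB remain.
Put 2 GB in drive 5; 1 GB remain.
6 drives × 8 GB = 48 GB; used 42 GB; unused 6 GB.

6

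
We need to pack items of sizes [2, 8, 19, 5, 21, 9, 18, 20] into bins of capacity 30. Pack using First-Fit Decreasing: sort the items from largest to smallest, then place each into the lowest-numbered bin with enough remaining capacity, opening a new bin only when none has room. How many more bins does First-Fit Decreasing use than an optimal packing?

0

First-Fit Decreasing: [21,9] [20,8,2] [19,5] [18] → 4 bins.
Total size 102; any packing needs at least ⌈102/30⌉ = 4 bins.
So 4 is already optimal.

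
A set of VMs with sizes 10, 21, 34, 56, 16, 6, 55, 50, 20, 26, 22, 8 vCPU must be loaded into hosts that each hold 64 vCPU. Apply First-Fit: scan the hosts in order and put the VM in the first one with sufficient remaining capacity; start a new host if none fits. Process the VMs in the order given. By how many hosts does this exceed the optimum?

First-Fit: [10,21,16,6,8] [34,20] [56] [55] [50] [26,22] → 6 hosts.
Total size 324 vCPU; any packing needs at least ⌈324/64⌉ = 6 hosts.
So 6 is already optimal.

0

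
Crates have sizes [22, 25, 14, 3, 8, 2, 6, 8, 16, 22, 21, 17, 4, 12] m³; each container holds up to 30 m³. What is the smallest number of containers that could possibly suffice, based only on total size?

6 containers

Total size = 22 + 25 + 14 + 3 + 8 + 2 + 6 + 8 + 16 + 22 + 21 + 17 + 4 + 12 = 180 m³.
⌈180 / 30⌉ = 6.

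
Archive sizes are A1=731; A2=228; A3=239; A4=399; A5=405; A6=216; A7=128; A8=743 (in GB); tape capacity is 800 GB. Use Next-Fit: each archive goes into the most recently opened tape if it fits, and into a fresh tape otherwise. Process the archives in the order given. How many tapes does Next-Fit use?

5

tape 1: place A1 (731 GB), 69 GB left
tape 2: place A2 (228 GB), 572 GB left
tape 2: place A3 (239 GB), 333 GB left
tape 3: place A4 (399 GB), 401 GB left
tape 4: place A5 (405 GB), 395 GB left
tape 4: place A6 (216 GB), 179 GB left
tape 4: place A7 (128 GB), 51 GB left
tape 5: place A8 (743 GB), 57 GB left
Final tapes: [731] [228,239] [399] [405,216,128] [743].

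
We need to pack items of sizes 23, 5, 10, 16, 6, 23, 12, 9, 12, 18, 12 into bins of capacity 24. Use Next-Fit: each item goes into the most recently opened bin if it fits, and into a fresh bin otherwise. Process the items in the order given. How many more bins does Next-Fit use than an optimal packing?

1

Next-Fit: [23] [5,10] [16,6] [23] [12,9] [12] [18] [12] → 8 bins.
Total size 146; any packing needs at least ⌈146/24⌉ = 7 bins.
An optimal packing achieves that bound: [23] [23] [18,6] [16,5] [12,12] [12,10] [9] → 7 bins.
Excess: 8 − 7 = 1.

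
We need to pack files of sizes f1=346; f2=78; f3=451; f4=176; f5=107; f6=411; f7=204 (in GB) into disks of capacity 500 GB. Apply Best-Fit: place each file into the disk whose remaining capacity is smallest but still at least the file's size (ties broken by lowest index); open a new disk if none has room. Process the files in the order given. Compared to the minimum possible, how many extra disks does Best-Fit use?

0

Best-Fit: [346,78] [451] [176,107,204] [411] → 4 disks.
Total size 1773 GB; any packing needs at least ⌈1773/500⌉ = 4 disks.
So 4 is already optimal.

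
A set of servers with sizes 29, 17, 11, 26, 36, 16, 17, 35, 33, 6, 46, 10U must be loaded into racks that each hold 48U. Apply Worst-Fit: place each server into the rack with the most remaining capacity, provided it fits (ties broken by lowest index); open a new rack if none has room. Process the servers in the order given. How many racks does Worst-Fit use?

29U → rack 1 (remaining 19U)
17U → rack 1 (remaining 2U)
11U → rack 2 (remaining 37U)
26U → rack 2 (remaining 11U)
36U → rack 3 (remaining 12U)
16U → rack 4 (remaining 32U)
17U → rack 4 (remaining 15U)
35U → rack 5 (remaining 13U)
33U → rack 6 (remaining 15U)
6U → rack 4 (remaining 9U)
46U → rack 7 (remaining 2U)
10U → rack 6 (remaining 5U)

7 racks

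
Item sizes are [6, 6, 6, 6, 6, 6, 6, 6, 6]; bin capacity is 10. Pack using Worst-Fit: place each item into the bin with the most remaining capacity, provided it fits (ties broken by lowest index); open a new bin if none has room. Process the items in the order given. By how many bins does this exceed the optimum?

0

Worst-Fit: [6] [6] [6] [6] [6] [6] [6] [6] [6] → 9 bins.
9 items exceed 5 (half the capacity), and no two of those can share a bin, so at least 9 bins are needed.
So 9 is already optimal.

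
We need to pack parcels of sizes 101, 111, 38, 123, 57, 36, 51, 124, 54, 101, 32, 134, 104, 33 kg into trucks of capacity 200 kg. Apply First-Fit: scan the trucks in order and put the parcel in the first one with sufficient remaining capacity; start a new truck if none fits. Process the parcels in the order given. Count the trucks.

7

truck 1: place 101 kg, 99 kg left
truck 2: place 111 kg, 89 kg left
truck 1: place 38 kg, 61 kg left
truck 3: place 123 kg, 77 kg left
truck 1: place 57 kg, 4 kg left
truck 2: place 36 kg, 53 kg left
truck 2: place 51 kg, 2 kg left
truck 4: place 124 kg, 76 kg left
truck 3: place 54 kg, 23 kg left
truck 5: place 101 kg, 99 kg left
truck 4: place 32 kg, 44 kg left
truck 6: place 134 kg, 66 kg left
truck 7: place 104 kg, 96 kg left
truck 4: place 33 kg, 11 kg left
Final trucks: [101,38,57] [111,36,51] [123,54] [124,32,33] [101] [134] [104].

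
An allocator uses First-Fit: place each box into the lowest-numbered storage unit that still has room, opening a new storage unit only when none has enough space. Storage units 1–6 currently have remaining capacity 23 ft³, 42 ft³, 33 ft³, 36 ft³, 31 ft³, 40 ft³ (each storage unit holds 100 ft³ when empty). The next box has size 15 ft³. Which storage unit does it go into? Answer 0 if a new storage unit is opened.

Storage units with room: storage unit 1 (23 ft³), storage unit 2 (42 ft³), storage unit 3 (33 ft³), storage unit 4 (36 ft³), storage unit 5 (31 ft³), storage unit 6 (40 ft³).
The first with room is storage unit 1.

1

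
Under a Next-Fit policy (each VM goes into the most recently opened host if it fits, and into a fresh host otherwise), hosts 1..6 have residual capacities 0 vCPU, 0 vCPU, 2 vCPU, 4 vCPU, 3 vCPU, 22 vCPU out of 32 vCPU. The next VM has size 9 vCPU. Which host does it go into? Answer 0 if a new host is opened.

6

Next-Fit only looks at host 6, which has 22 vCPU free.
9 vCPU fits there.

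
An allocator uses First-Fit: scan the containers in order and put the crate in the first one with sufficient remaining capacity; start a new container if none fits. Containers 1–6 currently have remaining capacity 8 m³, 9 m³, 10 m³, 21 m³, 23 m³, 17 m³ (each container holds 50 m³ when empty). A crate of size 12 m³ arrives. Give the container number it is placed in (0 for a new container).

Containers with room: container 4 (21 m³), container 5 (23 m³), container 6 (17 m³).
The first with room is container 4.

4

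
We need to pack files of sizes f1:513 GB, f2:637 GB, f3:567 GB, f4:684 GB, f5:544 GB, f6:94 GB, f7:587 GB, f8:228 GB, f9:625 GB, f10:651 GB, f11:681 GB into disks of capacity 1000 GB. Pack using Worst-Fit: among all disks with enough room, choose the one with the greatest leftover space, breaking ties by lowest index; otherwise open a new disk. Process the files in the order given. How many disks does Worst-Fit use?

disk 1: place f1 (513 GB), 487 GB left
disk 2: place f2 (637 GB), 363 GB left
disk 3: place f3 (567 GB), 433 GB left
disk 4: place f4 (684 GB), 316 GB left
disk 5: place f5 (544 GB), 456 GB left
disk 1: place f6 (94 GB), 393 GB left
disk 6: place f7 (587 GB), 413 GB left
disk 5: place f8 (228 GB), 228 GB left
disk 7: place f9 (625 GB), 375 GB left
disk 8: place f10 (651 GB), 349 GB left
disk 9: place f11 (681 GB), 319 GB left
Final disks: [513,94] [637] [567] [684] [544,228] [587] [625] [651] [681].

9 disks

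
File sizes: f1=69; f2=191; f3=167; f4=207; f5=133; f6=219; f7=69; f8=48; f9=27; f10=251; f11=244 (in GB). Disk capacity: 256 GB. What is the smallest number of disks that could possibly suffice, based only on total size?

7 disks

Total size = 69 + 191 + 167 + 207 + 133 + 219 + 69 + 48 + 27 + 251 + 244 = 1625 GB.
⌈1625 / 256⌉ = 7.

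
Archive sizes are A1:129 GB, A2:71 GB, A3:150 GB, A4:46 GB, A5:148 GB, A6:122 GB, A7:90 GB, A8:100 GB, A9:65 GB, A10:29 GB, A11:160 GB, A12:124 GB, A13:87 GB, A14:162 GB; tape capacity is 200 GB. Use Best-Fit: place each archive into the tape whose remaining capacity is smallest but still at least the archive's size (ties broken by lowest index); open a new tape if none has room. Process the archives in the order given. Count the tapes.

Put A1 (129 GB) in tape 1; 71 GB remain.
Put A2 (71 GB) in tape 1; 0 GB remain.
Put A3 (150 GB) in tape 2; 50 GB remain.
Put A4 (46 GB) in tape 2; 4 GB remain.
Put A5 (148 GB) in tape 3; 52 GB remain.
Put A6 (122 GB) in tape 4; 78 GB remain.
Put A7 (90 GB) in tape 5; 110 GB remain.
Put A8 (100 GB) in tape 5; 10 GB remain.
Put A9 (65 GB) in tape 4; 13 GB remain.
Put A10 (29 GB) in tape 3; 23 GB remain.
Put A11 (160 GB) in tape 6; 40 GB remain.
Put A12 (124 GB) in tape 7; 76 GB remain.
Put A13 (87 GB) in tape 8; 113 GB remain.
Put A14 (162 GB) in tape 9; 38 GB remain.

9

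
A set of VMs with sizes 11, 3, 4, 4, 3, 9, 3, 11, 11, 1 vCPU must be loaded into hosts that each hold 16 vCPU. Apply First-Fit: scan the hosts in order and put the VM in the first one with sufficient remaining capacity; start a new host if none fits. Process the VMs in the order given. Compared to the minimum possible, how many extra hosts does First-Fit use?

First-Fit: [11,3,1] [4,4,3,3] [9] [11] [11] → 5 hosts.
Total size 60 vCPU; any packing needs at least ⌈60/16⌉ = 4 hosts.
An optimal packing achieves that bound: [11,4,1] [11,4] [11,3] [9,3,3] → 4 hosts.
Excess: 5 − 4 = 1.

1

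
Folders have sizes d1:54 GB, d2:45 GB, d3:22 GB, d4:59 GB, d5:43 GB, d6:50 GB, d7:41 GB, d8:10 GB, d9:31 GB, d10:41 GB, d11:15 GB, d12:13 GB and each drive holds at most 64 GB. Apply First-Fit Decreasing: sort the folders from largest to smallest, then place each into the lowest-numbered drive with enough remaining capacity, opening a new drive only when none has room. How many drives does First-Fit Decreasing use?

8

Sorted descending: 59, 54, 50, 45, 43, 41, 41, 31, 22, 15, 13, 10.
Put 59 GB in drive 1; 5 GB remain.
Put 54 GB in drive 2; 10 GB remain.
Put 50 GB in drive 3; 14 GB remain.
Put 45 GB in drive 4; 19 GB remain.
Put 43 GB in drive 5; 21 GB remain.
Put 41 GB in drive 6; 23 GB remain.
Put 41 GB in drive 7; 23 GB remain.
Put 31 GB in drive 8; 33 GB remain.
Put 22 GB in drive 6; 1 GB remain.
Put 15 GB in drive 4; 4 GB remain.
Put 13 GB in drive 3; 1 GB remain.
Put 10 GB in drive 2; 0 GB remain.
Final drives: [59] [54,10] [50,13] [45,15] [43] [41,22] [41] [31].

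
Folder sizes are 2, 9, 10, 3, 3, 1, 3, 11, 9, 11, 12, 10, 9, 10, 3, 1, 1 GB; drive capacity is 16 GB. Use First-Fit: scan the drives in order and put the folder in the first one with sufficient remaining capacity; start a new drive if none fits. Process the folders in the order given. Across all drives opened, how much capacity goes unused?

Put 2 GB in drive 1; 14 GB remain.
Put 9 GB in drive 1; 5 GB remain.
Put 10 GB in drive 2; 6 GB remain.
Put 3 GB in drive 1; 2 GB remain.
Put 3 GB in drive 2; 3 GB remain.
Put 1 GB in drive 1; 1 GB remain.
Put 3 GB in drive 2; 0 GB remain.
Put 11 GB in drive 3; 5 GB remain.
Put 9 GB in drive 4; 7 GB remain.
Put 11 GB in drive 5; 5 GB remain.
Put 12 GB in drive 6; 4 GB remain.
Put 10 GB in drive 7; 6 GB remain.
Put 9 GB in drive 8; 7 GB remain.
Put 10 GB in drive 9; 6 GB remain.
Put 3 GB in drive 3; 2 GB remain.
Put 1 GB in drive 1; 0 GB remain.
Put 1 GB in drive 3; 1 GB remain.
9 drives × 16 GB = 144 GB; used 108 GB; unused 36 GB.

36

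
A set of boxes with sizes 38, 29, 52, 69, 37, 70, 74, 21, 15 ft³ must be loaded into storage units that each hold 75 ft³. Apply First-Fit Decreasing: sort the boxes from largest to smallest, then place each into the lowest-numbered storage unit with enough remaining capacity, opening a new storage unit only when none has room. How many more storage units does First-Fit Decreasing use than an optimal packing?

First-Fit Decreasing: [74] [70] [69] [52,21] [38,37] [29,15] → 6 storage units.
Total size 405 ft³; any packing needs at least ⌈405/75⌉ = 6 storage units.
So 6 is already optimal.

0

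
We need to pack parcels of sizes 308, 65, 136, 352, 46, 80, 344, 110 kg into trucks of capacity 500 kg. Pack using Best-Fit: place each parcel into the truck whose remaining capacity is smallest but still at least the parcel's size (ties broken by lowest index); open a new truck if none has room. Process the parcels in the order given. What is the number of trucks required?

3

308 kg → truck 1 (remaining 192 kg)
65 kg → truck 1 (remaining 127 kg)
136 kg → truck 2 (remaining 364 kg)
352 kg → truck 2 (remaining 12 kg)
46 kg → truck 1 (remaining 81 kg)
80 kg → truck 1 (remaining 1 kg)
344 kg → truck 3 (remaining 156 kg)
110 kg → truck 3 (remaining 46 kg)
Final trucks: [308,65,46,80] [136,352] [344,110].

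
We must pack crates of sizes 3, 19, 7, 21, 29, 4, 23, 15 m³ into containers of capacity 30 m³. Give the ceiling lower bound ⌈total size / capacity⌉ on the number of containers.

Total size = 3 + 19 + 7 + 21 + 29 + 4 + 23 + 15 = 121 m³.
⌈121 / 30⌉ = 5.

5 containers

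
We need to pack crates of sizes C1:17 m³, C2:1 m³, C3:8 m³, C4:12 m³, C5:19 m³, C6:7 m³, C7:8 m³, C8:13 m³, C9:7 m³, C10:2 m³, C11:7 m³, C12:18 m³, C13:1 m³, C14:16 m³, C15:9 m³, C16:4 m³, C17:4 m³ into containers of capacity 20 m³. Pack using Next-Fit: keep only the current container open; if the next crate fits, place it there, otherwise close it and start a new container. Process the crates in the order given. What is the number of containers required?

C1 (17 m³) → container 1 (remaining 3 m³)
C2 (1 m³) → container 1 (remaining 2 m³)
C3 (8 m³) → container 2 (remaining 12 m³)
C4 (12 m³) → container 2 (remaining 0 m³)
C5 (19 m³) → container 3 (remaining 1 m³)
C6 (7 m³) → container 4 (remaining 13 m³)
C7 (8 m³) → container 4 (remaining 5 m³)
C8 (13 m³) → container 5 (remaining 7 m³)
C9 (7 m³) → container 5 (remaining 0 m³)
C10 (2 m³) → container 6 (remaining 18 m³)
C11 (7 m³) → container 6 (remaining 11 m³)
C12 (18 m³) → container 7 (remaining 2 m³)
C13 (1 m³) → container 7 (remaining 1 m³)
C14 (16 m³) → container 8 (remaining 4 m³)
C15 (9 m³) → container 9 (remaining 11 m³)
C16 (4 m³) → container 9 (remaining 7 m³)
C17 (4 m³) → container 9 (remaining 3 m³)

9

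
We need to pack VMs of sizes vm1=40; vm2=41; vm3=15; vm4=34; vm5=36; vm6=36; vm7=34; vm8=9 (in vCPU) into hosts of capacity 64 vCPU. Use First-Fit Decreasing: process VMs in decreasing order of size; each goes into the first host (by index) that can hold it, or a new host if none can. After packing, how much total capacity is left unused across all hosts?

Sorted descending: 41, 40, 36, 36, 34, 34, 15, 9.
Put 41 vCPU in host 1; 23 vCPU remain.
Put 40 vCPU in host 2; 24 vCPU remain.
Put 36 vCPU in host 3; 28 vCPU remain.
Put 36 vCPU in host 4; 28 vCPU remain.
Put 34 vCPU in host 5; 30 vCPU remain.
Put 34 vCPU in host 6; 30 vCPU remain.
Put 15 vCPU in host 1; 8 vCPU remain.
Put 9 vCPU in host 2; 15 vCPU remain.
6 hosts × 64 vCPU = 384 vCPU; used 245 vCPU; unused 139 vCPU.

139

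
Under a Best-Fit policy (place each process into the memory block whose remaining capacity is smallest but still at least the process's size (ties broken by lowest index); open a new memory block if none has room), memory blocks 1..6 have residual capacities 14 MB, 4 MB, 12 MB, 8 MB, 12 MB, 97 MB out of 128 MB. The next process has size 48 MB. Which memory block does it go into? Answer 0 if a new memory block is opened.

6

Memory blocks with room: memory block 6 (97 MB).
Tightest fit is memory block 6 with 97 MB free.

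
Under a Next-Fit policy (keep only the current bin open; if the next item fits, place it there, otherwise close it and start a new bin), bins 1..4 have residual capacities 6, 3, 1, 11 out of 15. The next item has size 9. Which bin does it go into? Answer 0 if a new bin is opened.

4

Next-Fit only looks at bin 4, which has 11 free.
9 fits there.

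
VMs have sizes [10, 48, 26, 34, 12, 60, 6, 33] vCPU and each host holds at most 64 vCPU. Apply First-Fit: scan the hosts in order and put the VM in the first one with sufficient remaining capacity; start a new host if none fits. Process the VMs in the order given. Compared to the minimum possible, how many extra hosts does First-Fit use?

First-Fit: [10,48,6] [26,34] [12,33] [60] → 4 hosts.
Total size 229 vCPU; any packing needs at least ⌈229/64⌉ = 4 hosts.
So 4 is already optimal.

0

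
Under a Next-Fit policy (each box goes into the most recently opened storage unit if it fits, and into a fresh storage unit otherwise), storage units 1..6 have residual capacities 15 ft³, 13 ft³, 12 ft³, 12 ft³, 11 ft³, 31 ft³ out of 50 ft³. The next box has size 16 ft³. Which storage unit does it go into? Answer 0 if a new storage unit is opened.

6

Next-Fit only looks at storage unit 6, which has 31 ft³ free.
16 ft³ fits there.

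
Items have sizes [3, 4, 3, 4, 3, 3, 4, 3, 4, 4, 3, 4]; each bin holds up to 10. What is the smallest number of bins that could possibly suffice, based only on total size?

Total size = 3 + 4 + 3 + 4 + 3 + 3 + 4 + 3 + 4 + 4 + 3 + 4 = 42.
⌈42 / 10⌉ = 5.

5 bins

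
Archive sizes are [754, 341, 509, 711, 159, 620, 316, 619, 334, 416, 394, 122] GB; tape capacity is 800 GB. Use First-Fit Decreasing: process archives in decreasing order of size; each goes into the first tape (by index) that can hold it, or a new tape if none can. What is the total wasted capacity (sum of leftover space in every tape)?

1105

Sorted descending: 754, 711, 620, 619, 509, 416, 394, 341, 334, 316, 159, 122.
tape 1: place 754 GB, 46 GB left
tape 2: place 711 GB, 89 GB left
tape 3: place 620 GB, 180 GB left
tape 4: place 619 GB, 181 GB left
tape 5: place 509 GB, 291 GB left
tape 6: place 416 GB, 384 GB left
tape 7: place 394 GB, 406 GB left
tape 6: place 341 GB, 43 GB left
tape 7: place 334 GB, 72 GB left
tape 8: place 316 GB, 484 GB left
tape 3: place 159 GB, 21 GB left
tape 4: place 122 GB, 59 GB left
8 tapes × 800 GB = 6400 GB; used 5295 GB; unused 1105 GB.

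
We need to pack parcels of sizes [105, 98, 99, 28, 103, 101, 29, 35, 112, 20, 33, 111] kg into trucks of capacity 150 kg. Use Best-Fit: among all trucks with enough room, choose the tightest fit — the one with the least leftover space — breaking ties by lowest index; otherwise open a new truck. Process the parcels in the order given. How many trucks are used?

7

truck 1: place 105 kg, 45 kg left
truck 2: place 98 kg, 52 kg left
truck 3: place 99 kg, 51 kg left
truck 1: place 28 kg, 17 kg left
truck 4: place 103 kg, 47 kg left
truck 5: place 101 kg, 49 kg left
truck 4: place 29 kg, 18 kg left
truck 5: place 35 kg, 14 kg left
truck 6: place 112 kg, 38 kg left
truck 6: place 20 kg, 18 kg left
truck 3: place 33 kg, 18 kg left
truck 7: place 111 kg, 39 kg left
Final trucks: [105,28] [98] [99,33] [103,29] [101,35] [112,20] [111].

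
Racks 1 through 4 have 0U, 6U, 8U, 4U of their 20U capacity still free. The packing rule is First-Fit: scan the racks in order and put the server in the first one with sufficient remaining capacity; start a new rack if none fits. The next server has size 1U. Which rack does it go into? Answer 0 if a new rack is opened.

Racks with room: rack 2 (6U), rack 3 (8U), rack 4 (4U).
The first with room is rack 2.

2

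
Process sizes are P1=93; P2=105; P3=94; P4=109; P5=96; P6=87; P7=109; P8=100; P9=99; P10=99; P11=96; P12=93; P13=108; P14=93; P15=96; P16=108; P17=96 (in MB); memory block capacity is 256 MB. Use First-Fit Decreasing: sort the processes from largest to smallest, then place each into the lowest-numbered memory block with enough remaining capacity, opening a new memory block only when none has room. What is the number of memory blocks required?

Sorted descending: 109, 109, 108, 108, 105, 100, 99, 99, 96, 96, 96, 96, 94, 93, 93, 93, 87.
109 MB → memory block 1 (remaining 147 MB)
109 MB → memory block 1 (remaining 38 MB)
108 MB → memory block 2 (remaining 148 MB)
108 MB → memory block 2 (remaining 40 MB)
105 MB → memory block 3 (remaining 151 MB)
100 MB → memory block 3 (remaining 51 MB)
99 MB → memory block 4 (remaining 157 MB)
99 MB → memory block 4 (remaining 58 MB)
96 MB → memory block 5 (remaining 160 MB)
96 MB → memory block 5 (remaining 64 MB)
96 MB → memory block 6 (remaining 160 MB)
96 MB → memory block 6 (remaining 64 MB)
94 MB → memory block 7 (remaining 162 MB)
93 MB → memory block 7 (remaining 69 MB)
93 MB → memory block 8 (remaining 163 MB)
93 MB → memory block 8 (remaining 70 MB)
87 MB → memory block 9 (remaining 169 MB)

9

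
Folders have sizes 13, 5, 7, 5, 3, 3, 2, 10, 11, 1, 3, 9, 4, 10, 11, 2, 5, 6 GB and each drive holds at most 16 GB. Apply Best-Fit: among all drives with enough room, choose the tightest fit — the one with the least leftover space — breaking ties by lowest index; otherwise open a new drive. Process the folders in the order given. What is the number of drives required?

7

13 GB → drive 1 (remaining 3 GB)
5 GB → drive 2 (remaining 11 GB)
7 GB → drive 2 (remaining 4 GB)
5 GB → drive 3 (remaining 11 GB)
3 GB → drive 1 (remaining 0 GB)
3 GB → drive 2 (remaining 1 GB)
2 GB → drive 3 (remaining 9 GB)
10 GB → drive 4 (remaining 6 GB)
11 GB → drive 5 (remaining 5 GB)
1 GB → drive 2 (remaining 0 GB)
3 GB → drive 5 (remaining 2 GB)
9 GB → drive 3 (remaining 0 GB)
4 GB → drive 4 (remaining 2 GB)
10 GB → drive 6 (remaining 6 GB)
11 GB → drive 7 (remaining 5 GB)
2 GB → drive 4 (remaining 0 GB)
5 GB → drive 7 (remaining 0 GB)
6 GB → drive 6 (remaining 0 GB)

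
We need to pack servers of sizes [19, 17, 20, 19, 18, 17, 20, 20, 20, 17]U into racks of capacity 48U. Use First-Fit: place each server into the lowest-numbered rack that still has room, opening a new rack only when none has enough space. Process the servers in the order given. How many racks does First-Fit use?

19U → rack 1 (remaining 29U)
17U → rack 1 (remaining 12U)
20U → rack 2 (remaining 28U)
19U → rack 2 (remaining 9U)
18U → rack 3 (remaining 30U)
17U → rack 3 (remaining 13U)
20U → rack 4 (remaining 28U)
20U → rack 4 (remaining 8U)
20U → rack 5 (remaining 28U)
17U → rack 5 (remaining 11U)

5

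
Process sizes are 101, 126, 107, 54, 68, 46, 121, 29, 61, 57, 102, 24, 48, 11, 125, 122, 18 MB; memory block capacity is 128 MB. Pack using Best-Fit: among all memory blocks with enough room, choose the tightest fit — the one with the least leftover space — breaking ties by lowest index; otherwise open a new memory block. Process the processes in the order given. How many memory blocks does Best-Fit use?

10

memory block 1: place 101 MB, 27 MB left
memory block 2: place 126 MB, 2 MB left
memory block 3: place 107 MB, 21 MB left
memory block 4: place 54 MB, 74 MB left
memory block 4: place 68 MB, 6 MB left
memory block 5: place 46 MB, 82 MB left
memory block 6: place 121 MB, 7 MB left
memory block 5: place 29 MB, 53 MB left
memory block 7: place 61 MB, 67 MB left
memory block 7: place 57 MB, 10 MB left
memory block 8: place 102 MB, 26 MB left
memory block 8: place 24 MB, 2 MB left
memory block 5: place 48 MB, 5 MB left
memory block 3: place 11 MB, 10 MB left
memory block 9: place 125 MB, 3 MB left
memory block 10: place 122 MB, 6 MB left
memory block 1: place 18 MB, 9 MB left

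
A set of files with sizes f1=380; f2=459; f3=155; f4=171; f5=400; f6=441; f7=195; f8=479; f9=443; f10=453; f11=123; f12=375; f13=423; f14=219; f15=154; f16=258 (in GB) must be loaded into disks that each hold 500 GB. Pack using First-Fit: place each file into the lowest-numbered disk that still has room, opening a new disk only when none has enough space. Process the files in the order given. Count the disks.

f1 (380 GB) → disk 1 (remaining 120 GB)
f2 (459 GB) → disk 2 (remaining 41 GB)
f3 (155 GB) → disk 3 (remaining 345 GB)
f4 (171 GB) → disk 3 (remaining 174 GB)
f5 (400 GB) → disk 4 (remaining 100 GB)
f6 (441 GB) → disk 5 (remaining 59 GB)
f7 (195 GB) → disk 6 (remaining 305 GB)
f8 (479 GB) → disk 7 (remaining 21 GB)
f9 (443 GB) → disk 8 (remaining 57 GB)
f10 (453 GB) → disk 9 (remaining 47 GB)
f11 (123 GB) → disk 3 (remaining 51 GB)
f12 (375 GB) → disk 10 (remaining 125 GB)
f13 (423 GB) → disk 11 (remaining 77 GB)
f14 (219 GB) → disk 6 (remaining 86 GB)
f15 (154 GB) → disk 12 (remaining 346 GB)
f16 (258 GB) → disk 12 (remaining 88 GB)
Final disks: [380] [459] [155,171,123] [400] [441] [195,219] [479] [443] [453] [375] [423] [154,258].

12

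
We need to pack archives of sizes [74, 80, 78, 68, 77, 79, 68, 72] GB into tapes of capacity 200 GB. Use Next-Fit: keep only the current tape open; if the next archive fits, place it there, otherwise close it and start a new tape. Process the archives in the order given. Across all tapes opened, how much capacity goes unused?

204

Put 74 GB in tape 1; 126 GB remain.
Put 80 GB in tape 1; 46 GB remain.
Put 78 GB in tape 2; 122 GB remain.
Put 68 GB in tape 2; 54 GB remain.
Put 77 GB in tape 3; 123 GB remain.
Put 79 GB in tape 3; 44 GB remain.
Put 68 GB in tape 4; 132 GB remain.
Put 72 GB in tape 4; 60 GB remain.
4 tapes × 200 GB = 800 GB; used 596 GB; unused 204 GB.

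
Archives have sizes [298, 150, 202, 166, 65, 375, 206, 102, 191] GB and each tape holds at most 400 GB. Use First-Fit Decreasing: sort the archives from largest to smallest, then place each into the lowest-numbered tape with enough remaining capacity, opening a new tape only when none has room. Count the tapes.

Sorted descending: 375, 298, 206, 202, 191, 166, 150, 102, 65.
Put 375 GB in tape 1; 25 GB remain.
Put 298 GB in tape 2; 102 GB remain.
Put 206 GB in tape 3; 194 GB remain.
Put 202 GB in tape 4; 198 GB remain.
Put 191 GB in tape 3; 3 GB remain.
Put 166 GB in tape 4; 32 GB remain.
Put 150 GB in tape 5; 250 GB remain.
Put 102 GB in tape 2; 0 GB remain.
Put 65 GB in tape 5; 185 GB remain.
Final tapes: [375] [298,102] [206,191] [202,166] [150,65].

5 tapes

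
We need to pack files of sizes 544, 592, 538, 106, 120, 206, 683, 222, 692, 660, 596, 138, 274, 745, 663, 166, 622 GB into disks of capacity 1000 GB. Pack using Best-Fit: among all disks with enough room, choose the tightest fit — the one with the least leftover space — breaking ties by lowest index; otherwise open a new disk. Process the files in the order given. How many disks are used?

10

544 GB → disk 1 (remaining 456 GB)
592 GB → disk 2 (remaining 408 GB)
538 GB → disk 3 (remaining 462 GB)
106 GB → disk 2 (remaining 302 GB)
120 GB → disk 2 (remaining 182 GB)
206 GB → disk 1 (remaining 250 GB)
683 GB → disk 4 (remaining 317 GB)
222 GB → disk 1 (remaining 28 GB)
692 GB → disk 5 (remaining 308 GB)
660 GB → disk 6 (remaining 340 GB)
596 GB → disk 7 (remaining 404 GB)
138 GB → disk 2 (remaining 44 GB)
274 GB → disk 5 (remaining 34 GB)
745 GB → disk 8 (remaining 255 GB)
663 GB → disk 9 (remaining 337 GB)
166 GB → disk 8 (remaining 89 GB)
622 GB → disk 10 (remaining 378 GB)
Final disks: [544,206,222] [592,106,120,138] [538] [683] [692,274] [660] [596] [745,166] [663] [622].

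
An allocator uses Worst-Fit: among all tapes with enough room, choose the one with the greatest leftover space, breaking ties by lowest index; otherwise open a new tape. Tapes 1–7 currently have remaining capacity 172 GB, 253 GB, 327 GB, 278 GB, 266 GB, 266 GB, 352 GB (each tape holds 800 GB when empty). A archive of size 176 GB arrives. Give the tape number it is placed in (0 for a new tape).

7

Tapes with room: tape 2 (253 GB), tape 3 (327 GB), tape 4 (278 GB), tape 5 (266 GB), tape 6 (266 GB), tape 7 (352 GB).
Most room is tape 7 with 352 GB free.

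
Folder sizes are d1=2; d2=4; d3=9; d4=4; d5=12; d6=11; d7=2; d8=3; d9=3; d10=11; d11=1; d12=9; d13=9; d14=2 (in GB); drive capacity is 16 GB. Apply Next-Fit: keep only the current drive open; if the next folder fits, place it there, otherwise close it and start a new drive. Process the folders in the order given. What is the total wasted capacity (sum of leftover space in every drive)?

14

d1 (2 GB) → drive 1 (remaining 14 GB)
d2 (4 GB) → drive 1 (remaining 10 GB)
d3 (9 GB) → drive 1 (remaining 1 GB)
d4 (4 GB) → drive 2 (remaining 12 GB)
d5 (12 GB) → drive 2 (remaining 0 GB)
d6 (11 GB) → drive 3 (remaining 5 GB)
d7 (2 GB) → drive 3 (remaining 3 GB)
d8 (3 GB) → drive 3 (remaining 0 GB)
d9 (3 GB) → drive 4 (remaining 13 GB)
d10 (11 GB) → drive 4 (remaining 2 GB)
d11 (1 GB) → drive 4 (remaining 1 GB)
d12 (9 GB) → drive 5 (remaining 7 GB)
d13 (9 GB) → drive 6 (remaining 7 GB)
d14 (2 GB) → drive 6 (remaining 5 GB)
6 drives × 16 GB = 96 GB; used 82 GB; unused 14 GB.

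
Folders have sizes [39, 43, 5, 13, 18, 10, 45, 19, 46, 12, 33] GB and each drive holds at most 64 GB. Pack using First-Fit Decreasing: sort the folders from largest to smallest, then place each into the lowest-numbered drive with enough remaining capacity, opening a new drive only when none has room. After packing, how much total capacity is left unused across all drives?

Sorted descending: 46, 45, 43, 39, 33, 19, 18, 13, 12, 10, 5.
Put 46 GB in drive 1; 18 GB remain.
Put 45 GB in drive 2; 19 GB remain.
Put 43 GB in drive 3; 21 GB remain.
Put 39 GB in drive 4; 25 GB remain.
Put 33 GB in drive 5; 31 GB remain.
Put 19 GB in drive 2; 0 GB remain.
Put 18 GB in drive 1; 0 GB remain.
Put 13 GB in drive 3; 8 GB remain.
Put 12 GB in drive 4; 13 GB remain.
Put 10 GB in drive 4; 3 GB remain.
Put 5 GB in drive 3; 3 GB remain.
5 drives × 64 GB = 320 GB; used 283 GB; unused 37 GB.

37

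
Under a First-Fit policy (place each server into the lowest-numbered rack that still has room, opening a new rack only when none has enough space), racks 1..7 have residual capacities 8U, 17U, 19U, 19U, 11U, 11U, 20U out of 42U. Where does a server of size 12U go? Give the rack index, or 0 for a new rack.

2

Racks with room: rack 2 (17U), rack 3 (19U), rack 4 (19U), rack 7 (20U).
The first with room is rack 2.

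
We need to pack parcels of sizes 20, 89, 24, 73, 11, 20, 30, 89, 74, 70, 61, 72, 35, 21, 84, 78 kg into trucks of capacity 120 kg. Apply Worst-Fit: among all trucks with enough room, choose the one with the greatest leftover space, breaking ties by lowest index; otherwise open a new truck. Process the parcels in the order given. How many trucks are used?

9

20 kg → truck 1 (remaining 100 kg)
89 kg → truck 1 (remaining 11 kg)
24 kg → truck 2 (remaining 96 kg)
73 kg → truck 2 (remaining 23 kg)
11 kg → truck 2 (remaining 12 kg)
20 kg → truck 3 (remaining 100 kg)
30 kg → truck 3 (remaining 70 kg)
89 kg → truck 4 (remaining 31 kg)
74 kg → truck 5 (remaining 46 kg)
70 kg → truck 3 (remaining 0 kg)
61 kg → truck 6 (remaining 59 kg)
72 kg → truck 7 (remaining 48 kg)
35 kg → truck 6 (remaining 24 kg)
21 kg → truck 7 (remaining 27 kg)
84 kg → truck 8 (remaining 36 kg)
78 kg → truck 9 (remaining 42 kg)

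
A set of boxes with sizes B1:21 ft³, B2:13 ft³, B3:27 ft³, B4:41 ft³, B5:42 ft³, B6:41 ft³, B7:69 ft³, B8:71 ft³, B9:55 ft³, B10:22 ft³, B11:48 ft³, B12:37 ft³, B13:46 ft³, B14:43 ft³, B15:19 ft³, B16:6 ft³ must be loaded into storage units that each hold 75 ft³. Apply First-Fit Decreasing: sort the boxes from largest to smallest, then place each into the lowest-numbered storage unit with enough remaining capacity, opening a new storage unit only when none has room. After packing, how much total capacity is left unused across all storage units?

Sorted descending: 71, 69, 55, 48, 46, 43, 42, 41, 41, 37, 27, 22, 21, 19, 13, 6.
71 ft³ → storage unit 1 (remaining 4 ft³)
69 ft³ → storage unit 2 (remaining 6 ft³)
55 ft³ → storage unit 3 (remaining 20 ft³)
48 ft³ → storage unit 4 (remaining 27 ft³)
46 ft³ → storage unit 5 (remaining 29 ft³)
43 ft³ → storage unit 6 (remaining 32 ft³)
42 ft³ → storage unit 7 (remaining 33 ft³)
41 ft³ → storage unit 8 (remaining 34 ft³)
41 ft³ → storage unit 9 (remaining 34 ft³)
37 ft³ → storage unit 10 (remaining 38 ft³)
27 ft³ → storage unit 4 (remaining 0 ft³)
22 ft³ → storage unit 5 (remaining 7 ft³)
21 ft³ → storage unit 6 (remaining 11 ft³)
19 ft³ → storage unit 3 (remaining 1 ft³)
13 ft³ → storage unit 7 (remaining 20 ft³)
6 ft³ → storage unit 2 (remaining 0 ft³)
10 storage units × 75 ft³ = 750 ft³; used 601 ft³; unused 149 ft³.

149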